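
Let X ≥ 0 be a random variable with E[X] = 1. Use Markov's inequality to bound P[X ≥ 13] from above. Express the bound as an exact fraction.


μ = E[X] = 1, a = 13.
Markov: P[X ≥ 13] ≤ μ/a = (1)/13 = 1/13.
Numerically: ≈ 0.076923.
(Since a = 13 > μ = 1.000000, the bound 1/13 is < 1 and informative.)

P[X ≥ 13] ≤ 1/13 ≈ 0.076923.


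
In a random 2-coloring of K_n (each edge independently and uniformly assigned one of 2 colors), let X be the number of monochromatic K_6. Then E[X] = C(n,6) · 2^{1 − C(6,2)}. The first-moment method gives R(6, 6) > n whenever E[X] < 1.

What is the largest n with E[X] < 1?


We need C(n, 6) · 2^{1 − 15} < 1, i.e. C(n, 6) < 2^{15 − 1} = 16384.
Check values of n near the boundary:
  n = 14: C(14, 6) = 3003; 3003 < 16384? YES
  n = 15: C(15, 6) = 5005; 5005 < 16384? YES
  n = 16: C(16, 6) = 8008; 8008 < 16384? YES
  n = 17: C(17, 6) = 12376; 12376 < 16384? YES
  n = 18: C(18, 6) = 18564; 18564 < 16384? NO
The largest n with C(n, 6) < 16384 is n = 17 (where E[X] = 1547/2048 ≈ 0.75537). Hence R(6, 6) > 17, i.e. R(6, 6) ≥ 18.

Largest n = 17; hence R(6, 6) > 17.


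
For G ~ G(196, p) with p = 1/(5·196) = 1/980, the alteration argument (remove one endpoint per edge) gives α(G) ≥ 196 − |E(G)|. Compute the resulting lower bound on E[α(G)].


E[|E(G)|] = C(196, 2)·p = 19110 · (1/980) = 39/2.
E[α(G)] ≥ n − E[|E(G)|] = 196 − 39/2 = 353/2.
Numerically: ≈ 176.50000.
(This is only a lower bound; the true E[α(G)] may be larger.)

E[α(G)] ≥ 353/2 ≈ 176.50000.


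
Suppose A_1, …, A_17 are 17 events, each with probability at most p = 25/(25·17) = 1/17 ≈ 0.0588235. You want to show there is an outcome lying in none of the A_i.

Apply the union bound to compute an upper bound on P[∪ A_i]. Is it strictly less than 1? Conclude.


Union bound: P[∪_{i=1}^{17} A_i] ≤ Σ_i P[A_i] ≤ 17·p = 17·(1/17) = 1.
Numerically: 1 ≈ 1.0000000.
Is 1 < 1? NO.
Since the bound 1 is ≥ 1, the union bound is uninformative here; it does NOT by itself certify existence.

17·p = 1 ≈ 1.0000000; existence NOT certified by the union bound.


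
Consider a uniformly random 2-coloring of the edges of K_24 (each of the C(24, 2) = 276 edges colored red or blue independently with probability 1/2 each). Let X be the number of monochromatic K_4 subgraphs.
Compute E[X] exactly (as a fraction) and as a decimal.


Let X = Σ_S X_S over the C(24, 4) = 10626 subsets S of size 4, where X_S = 1 if the K_4 on S is monochromatic.
For a fixed S, the K_4 on S has C(4, 2) = 6 edges. P[all 6 edges red] = (1/2)^6, and likewise for blue, so P[monochromatic] = 2·(1/2)^6 = 2^{1 − 6} = 1/32.
By linearity of expectation: E[X] = C(24, 4) · 2^{1 − 6} = 10626 · 1/32 = 5313/16.
Numerically: E[X] ≈ 332.06250.

E[X] = C(24,4)·2^(1−C(4,2)) = 5313/16 ≈ 332.06250.


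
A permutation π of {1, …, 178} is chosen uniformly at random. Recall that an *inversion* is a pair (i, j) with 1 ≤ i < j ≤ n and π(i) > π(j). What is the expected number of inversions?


Write X = Σ X_I over the C(178, 2) = 15753 pairs i < j, with X_I the indicator of one inversion.
There are 15753 indicators.
For each fixed pair i < j, the values π(i) and π(j) are two distinct elements of {1, …, 178} in uniformly random order; by symmetry P[π(i) > π(j)] = 1/2.
By linearity: E[X] = 15753 · (1/2) = C(178, 2) · (1/2) = 15753/2 = 15753/2 ≈ 7876.5000.

E[X] = 15753/2 = 7876.5000.


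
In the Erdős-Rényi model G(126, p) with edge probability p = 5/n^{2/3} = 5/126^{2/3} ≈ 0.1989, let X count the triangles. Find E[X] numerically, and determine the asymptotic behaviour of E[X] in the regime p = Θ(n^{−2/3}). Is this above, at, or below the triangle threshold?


Number of potential triangles: C(126, 3) = 325500.
Each occurs with probability p³ ≈ (0.1989)³ ≈ 7.873520e-03.
By linearity: E[X] = C(126, 3)·p³ ≈ 325500 · 7.873520e-03 ≈ 2562.8307.
Since α = 2/3 < 1, p = c/n^{2/3} ≫ 1/n is above the triangle threshold p ~ 1/n. Asymptotically E[X] ~ (c³/6)·n^{3(1−α)} = (5³/6)·n^{1} → ∞; triangles are abundant w.h.p.

E[X] ≈ 2562.8307; in regime p = Θ(1/n^{2/3}) E[X] diverges (above the triangle threshold p ~ 1/n).


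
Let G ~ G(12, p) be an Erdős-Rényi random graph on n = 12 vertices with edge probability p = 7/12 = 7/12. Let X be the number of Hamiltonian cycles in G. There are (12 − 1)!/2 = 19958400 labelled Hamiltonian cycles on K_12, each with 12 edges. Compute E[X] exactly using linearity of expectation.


K_12 has (12 − 1)!/2 = 19958400 labelled Hamiltonian cycles.
For each such Hamiltonian cycle H, let X_H = 1 if all 12 edges of H are present in G. Then P[X_H = 1] = p^{12} = (7/12)^{12} = 13841287201/8916100448256.
By linearity of expectation: E[X] = Σ_H E[X_H] = 19958400 · p^{12} = 19958400 · 13841287201/8916100448256 = 26644477861925/859963392.
Numerically: E[X] ≈ 30983.3.

E[X] = 19958400 · (7/12)^{12} = 26644477861925/859963392 ≈ 30983.3.


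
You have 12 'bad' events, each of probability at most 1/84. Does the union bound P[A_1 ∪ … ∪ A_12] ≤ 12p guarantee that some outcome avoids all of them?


Union bound: P[∪_{i=1}^{12} A_i] ≤ Σ_i P[A_i] ≤ 12·p = 12·(1/84) = 1/7.
Numerically: 1/7 ≈ 0.1429.
Is 1/7 < 1? YES.
Since P[∪ A_i] ≤ 1/7 < 1, the complement has P[∩ A_i^c] ≥ 1 − 1/7 = 6/7 > 0, so some outcome avoids every A_i.

12·p = 1/7 ≈ 0.1429; existence CERTIFIED by the union bound.


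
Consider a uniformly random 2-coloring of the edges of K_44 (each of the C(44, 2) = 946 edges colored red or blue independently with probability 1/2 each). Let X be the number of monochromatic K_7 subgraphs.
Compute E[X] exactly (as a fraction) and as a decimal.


Let X = Σ_S X_S over the C(44, 7) = 38320568 subsets S of size 7, where X_S = 1 if the K_7 on S is monochromatic.
For a fixed S, the K_7 on S has C(7, 2) = 21 edges. P[all 21 edges red] = (1/2)^21, and likewise for blue, so P[monochromatic] = 2·(1/2)^21 = 2^{1 − 21} = 1/1048576.
By linearity: E[X] = C(44, 7) · 2^{1 − 21} = 38320568 · 1/1048576 = 4790071/131072.
Numerically: E[X] ≈ 36.545.

E[X] = C(44,7)·2^(1−C(7,2)) = 4790071/131072 ≈ 36.545.


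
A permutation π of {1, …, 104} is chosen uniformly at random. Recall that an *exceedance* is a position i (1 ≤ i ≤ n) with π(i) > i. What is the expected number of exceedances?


Write X = Σ_{i=1}^{104} X_i, where X_i = 1_{π(i) > i}.
For each fixed i, π(i) is uniform over {1, …, 104} (marginal of a uniform permutation), so P[π(i) > i] = (n − i)/n. Summing: Σ_{i=1}^{104} (n − i)/n = (0 + 1 + … + 103)/104 = 104(104 − 1)/(2·104) = (104 − 1)/2.
Hence E[X] = Σ_{i=1}^{104} (104 − i)/104 = 103/2 ≈ 51.500.

E[X] = 103/2 = 51.500.


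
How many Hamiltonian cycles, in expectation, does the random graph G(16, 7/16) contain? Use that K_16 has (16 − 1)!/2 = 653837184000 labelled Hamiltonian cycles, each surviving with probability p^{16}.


K_16 has (16 − 1)!/2 = 653837184000 labelled Hamiltonian cycles.
For each such Hamiltonian cycle H, let X_H = 1 if all 16 edges of H are present in G. Then P[X_H = 1] = p^{16} = (7/16)^{16} = 33232930569601/18446744073709551616.
By linearity of expectation: E[X] = Σ_H E[X_H] = 653837184000 · p^{16} = 653837184000 · 33232930569601/18446744073709551616 = 21219654042671322112875/18014398509481984.
Numerically: E[X] ≈ 1.17793e+06.

E[X] = 653837184000 · (7/16)^{16} = 21219654042671322112875/18014398509481984 ≈ 1.17793e+06.


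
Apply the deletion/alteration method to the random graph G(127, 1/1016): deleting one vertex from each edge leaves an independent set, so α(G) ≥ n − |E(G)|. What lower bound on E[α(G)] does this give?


E[|E(G)|] = C(127, 2)·p = 8001 · (1/1016) = 63/8.
E[α(G)] ≥ n − E[|E(G)|] = 127 − 63/8 = 953/8.
Numerically: ≈ 119.12500.
(This is only a lower bound; the true E[α(G)] may be larger.)

E[α(G)] ≥ 953/8 ≈ 119.12500.


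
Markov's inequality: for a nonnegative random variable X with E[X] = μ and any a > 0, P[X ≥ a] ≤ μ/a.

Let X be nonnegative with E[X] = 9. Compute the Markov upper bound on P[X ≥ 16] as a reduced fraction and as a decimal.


μ = E[X] = 9, a = 16.
Markov: P[X ≥ 16] ≤ μ/a = (9)/16 = 9/16.
Numerically: ≈ 0.5625.
(Since a = 16 > μ = 9.0000, the bound 9/16 is < 1 and informative.)

P[X ≥ 16] ≤ 9/16 ≈ 0.5625.


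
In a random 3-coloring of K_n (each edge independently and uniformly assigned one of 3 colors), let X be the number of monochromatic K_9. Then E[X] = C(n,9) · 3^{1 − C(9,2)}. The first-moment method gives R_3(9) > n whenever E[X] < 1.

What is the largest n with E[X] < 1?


We need C(n, 9) · 3^{1 − 36} < 1, i.e. C(n, 9) < 3^{36 − 1} = 50031545098999707.
Check values of n near the boundary:
  n = 296: C(296, 9) = 42513789098994080; 42513789098994080 < 50031545098999707? YES
  n = 297: C(297, 9) = 43842345008337645; 43842345008337645 < 50031545098999707? YES
  n = 298: C(298, 9) = 45207677551849890; 45207677551849890 < 50031545098999707? YES
  n = 299: C(299, 9) = 46610674441390059; 46610674441390059 < 50031545098999707? YES
  n = 300: C(300, 9) = 48052241692154700; 48052241692154700 < 50031545098999707? YES
  n = 301: C(301, 9) = 49533303936090975; 49533303936090975 < 50031545098999707? YES
  n = 302: C(302, 9) = 51054804739588650; 51054804739588650 < 50031545098999707? NO
  n = 303: C(303, 9) = 52617706925494425; 52617706925494425 < 50031545098999707? NO
The largest n with C(n, 9) < 50031545098999707 is n = 301 (where E[X] = 16511101312030325/16677181699666569 ≈ 0.9900). Hence R_3(9) > 301, i.e. R_3(9) ≥ 302.

Largest n = 301; hence R_3(9) > 301.


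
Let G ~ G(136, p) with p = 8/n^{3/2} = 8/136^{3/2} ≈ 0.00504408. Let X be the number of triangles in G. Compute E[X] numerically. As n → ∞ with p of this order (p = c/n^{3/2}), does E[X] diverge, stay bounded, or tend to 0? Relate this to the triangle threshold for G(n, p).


Number of potential triangles: C(136, 3) = 410040.
Each occurs with probability p³ ≈ (0.00504408)³ ≈ 1.28334929e-07.
By linearity: E[X] = C(136, 3)·p³ ≈ 410040 · 1.28334929e-07 ≈ 0.052622.
Since α = 3/2 > 1, p = c/n^{3/2} = o(1/n) is below the triangle threshold p ~ 1/n. Asymptotically E[X] ~ (c³/6)·n^{3(1−α)} = (8³/6)·n^{-1.5} → 0, so by Markov's inequality G has no triangles w.h.p.

E[X] ≈ 0.052622; in regime p = Θ(1/n^{3/2}) E[X] tends to 0 (below the triangle threshold p ~ 1/n).


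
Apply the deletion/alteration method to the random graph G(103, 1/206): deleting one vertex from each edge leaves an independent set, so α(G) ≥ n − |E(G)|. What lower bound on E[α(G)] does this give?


E[|E(G)|] = C(103, 2)·p = 5253 · (1/206) = 51/2.
E[α(G)] ≥ n − E[|E(G)|] = 103 − 51/2 = 155/2.
Numerically: ≈ 77.500000.
(This is only a lower bound; the true E[α(G)] may be larger.)

E[α(G)] ≥ 155/2 ≈ 77.500000.


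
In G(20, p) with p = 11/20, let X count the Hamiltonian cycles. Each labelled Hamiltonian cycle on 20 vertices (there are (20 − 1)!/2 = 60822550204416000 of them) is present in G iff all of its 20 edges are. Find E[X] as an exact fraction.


K_20 has (20 − 1)!/2 = 60822550204416000 labelled Hamiltonian cycles.
For each such Hamiltonian cycle H, let X_H = 1 if all 20 edges of H are present in G. Then P[X_H = 1] = p^{20} = (11/20)^{20} = 672749994932560009201/104857600000000000000000000.
By linearity: E[X] = Σ_H E[X_H] = 60822550204416000 · p^{20} = 60822550204416000 · 672749994932560009201/104857600000000000000000000 = 9989836509230039246035759128621/25600000000000000000.
Numerically: E[X] ≈ 3.9023e+11.

E[X] = 60822550204416000 · (11/20)^{20} = 9989836509230039246035759128621/25600000000000000000 ≈ 3.9023e+11.


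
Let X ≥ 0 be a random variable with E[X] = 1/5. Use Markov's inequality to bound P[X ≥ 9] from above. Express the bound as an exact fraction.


μ = E[X] = 1/5, a = 9.
Markov: P[X ≥ 9] ≤ μ/a = (1/5)/9 = 1/45.
Numerically: ≈ 0.02222.
(Since a = 9 > μ = 0.20000, the bound 1/45 is < 1 and informative.)

P[X ≥ 9] ≤ 1/45 ≈ 0.02222.


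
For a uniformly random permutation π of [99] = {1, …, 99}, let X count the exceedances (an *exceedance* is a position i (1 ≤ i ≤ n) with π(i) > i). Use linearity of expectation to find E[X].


Write X = Σ_{i=1}^{99} X_i, where X_i = 1_{π(i) > i}.
For each fixed i, π(i) is uniform over {1, …, 99} (marginal of a uniform permutation), so P[π(i) > i] = (n − i)/n. Summing: Σ_{i=1}^{99} (n − i)/n = (0 + 1 + … + 98)/99 = 99(99 − 1)/(2·99) = (99 − 1)/2.
Hence E[X] = Σ_{i=1}^{99} (99 − i)/99 = 49 ≈ 49.00000.

E[X] = 49 = 49.00000.


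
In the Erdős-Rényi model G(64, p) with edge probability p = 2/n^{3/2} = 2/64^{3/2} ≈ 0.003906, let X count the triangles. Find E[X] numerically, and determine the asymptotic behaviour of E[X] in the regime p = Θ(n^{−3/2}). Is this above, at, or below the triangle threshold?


Number of potential triangles: C(64, 3) = 41664.
Each occurs with probability p³ ≈ (0.003906)³ ≈ 5.960464e-08.
By linearity: E[X] = C(64, 3)·p³ ≈ 41664 · 5.960464e-08 ≈ 0.0025.
Since α = 3/2 > 1, p = c/n^{3/2} = o(1/n) is below the triangle threshold p ~ 1/n. Asymptotically E[X] ~ (c³/6)·n^{3(1−α)} = (2³/6)·n^{-1.5} → 0, so by Markov's inequality G has no triangles w.h.p.

E[X] ≈ 0.0025; in regime p = Θ(1/n^{3/2}) E[X] tends to 0 (below the triangle threshold p ~ 1/n).


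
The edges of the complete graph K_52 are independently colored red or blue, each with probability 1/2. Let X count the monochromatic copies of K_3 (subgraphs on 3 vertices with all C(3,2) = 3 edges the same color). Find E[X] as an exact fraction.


Let X = Σ_S X_S over the C(52, 3) = 22100 subsets S of size 3, where X_S = 1 if the K_3 on S is monochromatic.
For a fixed S, the K_3 on S has C(3, 2) = 3 edges. P[all 3 edges red] = (1/2)^3, and likewise for blue, so P[monochromatic] = 2·(1/2)^3 = 2^{1 − 3} = 1/4.
By linearity of expectation: E[X] = C(52, 3) · 2^{1 − 3} = 22100 · 1/4 = 5525.
Numerically: E[X] ≈ 5525.00000.

E[X] = C(52,3)·2^(1−C(3,2)) = 5525 ≈ 5525.00000.


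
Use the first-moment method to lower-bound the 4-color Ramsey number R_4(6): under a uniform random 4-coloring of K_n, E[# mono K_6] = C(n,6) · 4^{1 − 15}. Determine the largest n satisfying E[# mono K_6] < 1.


We need C(n, 6) · 4^{1 − 15} < 1, i.e. C(n, 6) < 4^{15 − 1} = 268435456.
Check values of n near the boundary:
  n = 73: C(73, 6) = 170230452; 170230452 < 268435456? YES
  n = 74: C(74, 6) = 185250786; 185250786 < 268435456? YES
  n = 75: C(75, 6) = 201359550; 201359550 < 268435456? YES
  n = 76: C(76, 6) = 218618940; 218618940 < 268435456? YES
  n = 77: C(77, 6) = 237093780; 237093780 < 268435456? YES
  n = 78: C(78, 6) = 256851595; 256851595 < 268435456? YES
  n = 79: C(79, 6) = 277962685; 277962685 < 268435456? NO
  n = 80: C(80, 6) = 300500200; 300500200 < 268435456? NO
The largest n with C(n, 6) < 268435456 is n = 78 (where E[X] = 256851595/268435456 ≈ 0.957). Hence R_4(6) > 78, i.e. R_4(6) ≥ 79.

Largest n = 78; hence R_4(6) > 78.


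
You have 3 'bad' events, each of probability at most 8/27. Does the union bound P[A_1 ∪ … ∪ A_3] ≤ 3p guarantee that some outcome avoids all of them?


Union bound: P[∪_{i=1}^{3} A_i] ≤ Σ_i P[A_i] ≤ 3·p = 3·(8/27) = 8/9.
Numerically: 8/9 ≈ 0.8889.
Is 8/9 < 1? YES.
Since P[∪ A_i] ≤ 8/9 < 1, the complement has P[∩ A_i^c] ≥ 1 − 8/9 = 1/9 > 0, so some outcome avoids every A_i.

3·p = 8/9 ≈ 0.8889; existence CERTIFIED by the union bound.


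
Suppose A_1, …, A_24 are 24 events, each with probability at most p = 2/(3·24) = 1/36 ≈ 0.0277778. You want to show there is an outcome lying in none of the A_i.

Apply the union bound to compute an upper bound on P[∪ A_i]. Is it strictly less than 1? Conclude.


Union bound: P[∪_{i=1}^{24} A_i] ≤ Σ_i P[A_i] ≤ 24·p = 24·(1/36) = 2/3.
Numerically: 2/3 ≈ 0.6666667.
Is 2/3 < 1? YES.
Since P[∪ A_i] ≤ 2/3 < 1, the complement has P[∩ A_i^c] ≥ 1 − 2/3 = 1/3 > 0, so some outcome avoids every A_i.

24·p = 2/3 ≈ 0.6666667; existence CERTIFIED by the union bound.


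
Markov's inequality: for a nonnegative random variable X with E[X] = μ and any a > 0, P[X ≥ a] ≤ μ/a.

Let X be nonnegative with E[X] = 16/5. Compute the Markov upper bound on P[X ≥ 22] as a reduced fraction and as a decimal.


μ = E[X] = 16/5, a = 22.
Markov: P[X ≥ 22] ≤ μ/a = (16/5)/22 = 8/55.
Numerically: ≈ 0.14545.
(Since a = 22 > μ = 3.20000, the bound 8/55 is < 1 and informative.)

P[X ≥ 22] ≤ 8/55 ≈ 0.14545.


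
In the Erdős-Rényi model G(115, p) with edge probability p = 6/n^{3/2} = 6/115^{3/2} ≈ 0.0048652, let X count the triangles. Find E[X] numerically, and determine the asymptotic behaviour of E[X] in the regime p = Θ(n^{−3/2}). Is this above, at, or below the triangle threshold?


Number of potential triangles: C(115, 3) = 246905.
Each occurs with probability p³ ≈ (0.0048652)³ ≈ 1.1516313e-07.
By linearity: E[X] = C(115, 3)·p³ ≈ 246905 · 1.1516313e-07 ≈ 0.02843.
Since α = 3/2 > 1, p = c/n^{3/2} = o(1/n) is below the triangle threshold p ~ 1/n. Asymptotically E[X] ~ (c³/6)·n^{3(1−α)} = (6³/6)·n^{-1.5} → 0, so by Markov's inequality G has no triangles w.h.p.

E[X] ≈ 0.02843; in regime p = Θ(1/n^{3/2}) E[X] tends to 0 (below the triangle threshold p ~ 1/n).


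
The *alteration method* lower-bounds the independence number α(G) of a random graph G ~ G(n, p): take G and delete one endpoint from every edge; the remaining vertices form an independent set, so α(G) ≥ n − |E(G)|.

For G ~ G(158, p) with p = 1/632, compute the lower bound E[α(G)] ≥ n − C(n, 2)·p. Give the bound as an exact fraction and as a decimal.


E[|E(G)|] = C(158, 2)·p = 12403 · (1/632) = 157/8.
E[α(G)] ≥ n − E[|E(G)|] = 158 − 157/8 = 1107/8.
Numerically: ≈ 138.3750.
(This is only a lower bound; the true E[α(G)] may be larger.)

E[α(G)] ≥ 1107/8 ≈ 138.3750.


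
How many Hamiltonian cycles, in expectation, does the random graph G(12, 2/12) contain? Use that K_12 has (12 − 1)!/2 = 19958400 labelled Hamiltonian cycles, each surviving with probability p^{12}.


K_12 has (12 − 1)!/2 = 19958400 labelled Hamiltonian cycles.
For each such Hamiltonian cycle H, let X_H = 1 if all 12 edges of H are present in G. Then P[X_H = 1] = p^{12} = (1/6)^{12} = 1/2176782336.
By linearity of expectation: E[X] = Σ_H E[X_H] = 19958400 · p^{12} = 19958400 · 1/2176782336 = 1925/209952.
Numerically: E[X] ≈ 0.0091688.

E[X] = 19958400 · (1/6)^{12} = 1925/209952 ≈ 0.0091688.


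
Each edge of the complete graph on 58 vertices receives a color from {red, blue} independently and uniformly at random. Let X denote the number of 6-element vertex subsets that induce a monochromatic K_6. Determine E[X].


Let X = Σ_S X_S over the C(58, 6) = 40475358 subsets S of size 6, where X_S = 1 if the K_6 on S is monochromatic.
For a fixed S, the K_6 on S has C(6, 2) = 15 edges. P[all 15 edges red] = (1/2)^15, and likewise for blue, so P[monochromatic] = 2·(1/2)^15 = 2^{1 − 15} = 1/16384.
By linearity: E[X] = C(58, 6) · 2^{1 − 15} = 40475358 · 1/16384 = 20237679/8192.
Numerically: E[X] ≈ 2470.41980.

E[X] = C(58,6)·2^(1−C(6,2)) = 20237679/8192 ≈ 2470.41980.


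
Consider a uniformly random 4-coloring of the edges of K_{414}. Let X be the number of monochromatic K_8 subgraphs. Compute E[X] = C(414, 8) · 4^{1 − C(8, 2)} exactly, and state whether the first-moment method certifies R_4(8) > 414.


E[X] = C(414, 8) · 4^{1 − 28} = 19995425223496173 · 4^{−27} = 19995425223496173/18014398509481984.
As a reduced fraction: E[X] = 19995425223496173/18014398509481984 ≈ 1.109969.
Is E[X] < 1? NO.
Since E[X] ≥ 1, the first-moment bound is inconclusive at n = 414; it does NOT by itself certify R_4(8) > 414.

E[X] = 19995425223496173/18014398509481984 ≈ 1.109969; E[X] ≥ 1; first-moment method inconclusive here.


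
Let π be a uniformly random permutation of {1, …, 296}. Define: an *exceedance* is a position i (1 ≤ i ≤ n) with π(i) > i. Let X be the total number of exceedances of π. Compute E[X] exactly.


Write X = Σ_{i=1}^{296} X_i, where X_i = 1_{π(i) > i}.
For each fixed i, π(i) is uniform over {1, …, 296} (marginal of a uniform permutation), so P[π(i) > i] = (n − i)/n. Summing: Σ_{i=1}^{296} (n − i)/n = (0 + 1 + … + 295)/296 = 296(296 − 1)/(2·296) = (296 − 1)/2.
Hence E[X] = Σ_{i=1}^{296} (296 − i)/296 = 295/2 ≈ 147.50000.

E[X] = 295/2 = 147.50000.


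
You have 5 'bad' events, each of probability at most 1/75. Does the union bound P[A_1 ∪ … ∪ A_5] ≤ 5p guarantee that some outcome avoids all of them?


Union bound: P[∪_{i=1}^{5} A_i] ≤ Σ_i P[A_i] ≤ 5·p = 5·(1/75) = 1/15.
Numerically: 1/15 ≈ 0.06667.
Is 1/15 < 1? YES.
Since P[∪ A_i] ≤ 1/15 < 1, the complement has P[∩ A_i^c] ≥ 1 − 1/15 = 14/15 > 0, so some outcome avoids every A_i.

5·p = 1/15 ≈ 0.06667; existence CERTIFIED by the union bound.


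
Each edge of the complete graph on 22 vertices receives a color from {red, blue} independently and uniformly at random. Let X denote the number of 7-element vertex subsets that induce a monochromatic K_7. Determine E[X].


Let X = Σ_S X_S over the C(22, 7) = 170544 subsets S of size 7, where X_S = 1 if the K_7 on S is monochromatic.
For a fixed S, the K_7 on S has C(7, 2) = 21 edges. P[all 21 edges red] = (1/2)^21, and likewise for blue, so P[monochromatic] = 2·(1/2)^21 = 2^{1 − 21} = 1/1048576.
Summing: E[X] = C(22, 7) · 2^{1 − 21} = 170544 · 1/1048576 = 10659/65536.
Numerically: E[X] ≈ 0.16264.

E[X] = C(22,7)·2^(1−C(7,2)) = 10659/65536 ≈ 0.16264.


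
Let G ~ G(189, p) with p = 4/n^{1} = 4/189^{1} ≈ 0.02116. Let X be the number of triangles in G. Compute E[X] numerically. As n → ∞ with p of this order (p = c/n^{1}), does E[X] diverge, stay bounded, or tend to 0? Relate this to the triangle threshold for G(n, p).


Number of potential triangles: C(189, 3) = 1107414.
Each occurs with probability p³ ≈ (0.02116)³ ≈ 9.479699e-06.
By linearity: E[X] = C(189, 3)·p³ ≈ 1107414 · 9.479699e-06 ≈ 10.4980.
Here α = 1, so p = 4/n is exactly at the triangle threshold p ~ 1/n. Asymptotically E[X] → c³/6 = 4³/6 = 32/3 ≈ 10.6667, a bounded constant. In this regime the triangle count is asymptotically Poisson(c³/6).

E[X] ≈ 10.4980; in regime p = Θ(1/n^{1}) E[X] stays bounded (at the triangle threshold p ~ 1/n).


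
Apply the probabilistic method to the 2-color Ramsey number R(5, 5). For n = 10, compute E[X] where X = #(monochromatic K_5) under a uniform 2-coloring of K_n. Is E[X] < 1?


E[X] = C(10, 5) · 2^{1 − 10} = 252 · 2^{−9} = 252/512.
As a reduced fraction: E[X] = 63/128 ≈ 0.4921875.
Is E[X] < 1? YES.
Since E[X] < 1, there exists a 2-coloring of K_{10} with no monochromatic K_5; hence R(5, 5) > 10.

E[X] = 63/128 ≈ 0.4921875; E[X] < 1, so R(5, 5) > 10.


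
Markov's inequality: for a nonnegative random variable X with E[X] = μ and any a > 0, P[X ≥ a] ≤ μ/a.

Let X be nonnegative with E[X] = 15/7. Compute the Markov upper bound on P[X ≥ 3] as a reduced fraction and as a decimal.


μ = E[X] = 15/7, a = 3.
Markov: P[X ≥ 3] ≤ μ/a = (15/7)/3 = 5/7.
Numerically: ≈ 0.7143.
(Since a = 3 > μ = 2.1429, the bound 5/7 is < 1 and informative.)

P[X ≥ 3] ≤ 5/7 ≈ 0.7143.


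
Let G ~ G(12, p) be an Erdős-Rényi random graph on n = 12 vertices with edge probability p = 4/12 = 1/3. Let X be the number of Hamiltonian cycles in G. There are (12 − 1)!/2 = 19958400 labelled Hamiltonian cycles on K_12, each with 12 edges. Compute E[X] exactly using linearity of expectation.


K_12 has (12 − 1)!/2 = 19958400 labelled Hamiltonian cycles.
For each such Hamiltonian cycle H, let X_H = 1 if all 12 edges of H are present in G. Then P[X_H = 1] = p^{12} = (1/3)^{12} = 1/531441.
Summing the indicators: E[X] = Σ_H E[X_H] = 19958400 · p^{12} = 19958400 · 1/531441 = 246400/6561.
Numerically: E[X] ≈ 37.555.

E[X] = 19958400 · (1/3)^{12} = 246400/6561 ≈ 37.555.


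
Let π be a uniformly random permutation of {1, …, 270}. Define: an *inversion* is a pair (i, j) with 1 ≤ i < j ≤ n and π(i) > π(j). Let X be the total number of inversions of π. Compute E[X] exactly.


Write X = Σ X_I over the C(270, 2) = 36315 pairs i < j, with X_I the indicator of one inversion.
There are 36315 indicators.
For each fixed pair i < j, the values π(i) and π(j) are two distinct elements of {1, …, 270} in uniformly random order; by symmetry P[π(i) > π(j)] = 1/2.
By linearity: E[X] = 36315 · (1/2) = C(270, 2) · (1/2) = 36315/2 = 36315/2 ≈ 18157.5000.

E[X] = 36315/2 = 18157.5000.


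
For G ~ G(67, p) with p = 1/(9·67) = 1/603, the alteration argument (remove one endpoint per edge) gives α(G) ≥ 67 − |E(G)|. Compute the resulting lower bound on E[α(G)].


E[|E(G)|] = C(67, 2)·p = 2211 · (1/603) = 11/3.
E[α(G)] ≥ n − E[|E(G)|] = 67 − 11/3 = 190/3.
Numerically: ≈ 63.33333.
(This is only a lower bound; the true E[α(G)] may be larger.)

E[α(G)] ≥ 190/3 ≈ 63.33333.


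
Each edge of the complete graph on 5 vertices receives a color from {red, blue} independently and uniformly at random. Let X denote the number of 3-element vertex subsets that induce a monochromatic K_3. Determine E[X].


Let X = Σ_S X_S over the C(5, 3) = 10 subsets S of size 3, where X_S = 1 if the K_3 on S is monochromatic.
For a fixed S, the K_3 on S has C(3, 2) = 3 edges. P[all 3 edges red] = (1/2)^3, and likewise for blue, so P[monochromatic] = 2·(1/2)^3 = 2^{1 − 3} = 1/4.
By linearity: E[X] = C(5, 3) · 2^{1 − 3} = 10 · 1/4 = 5/2.
Numerically: E[X] ≈ 2.500000.

E[X] = C(5,3)·2^(1−C(3,2)) = 5/2 ≈ 2.500000.


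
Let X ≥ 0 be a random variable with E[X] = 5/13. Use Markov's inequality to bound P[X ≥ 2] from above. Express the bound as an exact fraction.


μ = E[X] = 5/13, a = 2.
Markov: P[X ≥ 2] ≤ μ/a = (5/13)/2 = 5/26.
Numerically: ≈ 0.192308.
(Since a = 2 > μ = 0.384615, the bound 5/26 is < 1 and informative.)

P[X ≥ 2] ≤ 5/26 ≈ 0.192308.


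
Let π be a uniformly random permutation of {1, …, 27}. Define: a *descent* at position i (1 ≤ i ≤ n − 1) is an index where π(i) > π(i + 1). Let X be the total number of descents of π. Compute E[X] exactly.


Write X = Σ X_I over i = 1, …, 26, with X_I the indicator of one descent.
There are 26 indicators.
For each fixed i, the pair (π(i), π(i+1)) is a uniformly random ordered pair of distinct values from {1, …, 27}; by symmetry P[π(i) > π(i+1)] = 1/2.
By linearity: E[X] = 26 · (1/2) = (27 − 1) · (1/2) = 13 ≈ 13.0000.

E[X] = 13 = 13.0000.


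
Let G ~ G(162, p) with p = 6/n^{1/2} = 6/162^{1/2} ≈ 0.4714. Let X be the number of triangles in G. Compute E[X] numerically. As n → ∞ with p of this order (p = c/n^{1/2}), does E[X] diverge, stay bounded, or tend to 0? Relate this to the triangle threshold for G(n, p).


Number of potential triangles: C(162, 3) = 695520.
Each occurs with probability p³ ≈ (0.4714)³ ≈ 1.0475656e-01.
By linearity: E[X] = C(162, 3)·p³ ≈ 695520 · 1.0475656e-01 ≈ 72860.28273.
Since α = 1/2 < 1, p = c/n^{1/2} ≫ 1/n is above the triangle threshold p ~ 1/n. Asymptotically E[X] ~ (c³/6)·n^{3(1−α)} = (6³/6)·n^{1.5} → ∞; triangles are abundant w.h.p.

E[X] ≈ 72860.28273; in regime p = Θ(1/n^{1/2}) E[X] diverges (above the triangle threshold p ~ 1/n).


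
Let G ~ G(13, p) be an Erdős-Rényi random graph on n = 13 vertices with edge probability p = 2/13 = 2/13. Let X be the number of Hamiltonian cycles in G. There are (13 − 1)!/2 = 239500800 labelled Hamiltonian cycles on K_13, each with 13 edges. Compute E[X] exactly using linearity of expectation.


K_13 has (13 − 1)!/2 = 239500800 labelled Hamiltonian cycles.
For each such Hamiltonian cycle H, let X_H = 1 if all 13 edges of H are present in G. Then P[X_H = 1] = p^{13} = (2/13)^{13} = 8192/302875106592253.
By linearity of expectation: E[X] = Σ_H E[X_H] = 239500800 · p^{13} = 239500800 · 8192/302875106592253 = 1961990553600/302875106592253.
Numerically: E[X] ≈ 0.00647789.

E[X] = 239500800 · (2/13)^{13} = 1961990553600/302875106592253 ≈ 0.00647789.


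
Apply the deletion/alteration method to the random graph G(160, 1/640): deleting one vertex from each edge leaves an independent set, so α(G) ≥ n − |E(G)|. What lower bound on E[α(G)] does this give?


E[|E(G)|] = C(160, 2)·p = 12720 · (1/640) = 159/8.
E[α(G)] ≥ n − E[|E(G)|] = 160 − 159/8 = 1121/8.
Numerically: ≈ 140.125.
(This is only a lower bound; the true E[α(G)] may be larger.)

E[α(G)] ≥ 1121/8 ≈ 140.125.


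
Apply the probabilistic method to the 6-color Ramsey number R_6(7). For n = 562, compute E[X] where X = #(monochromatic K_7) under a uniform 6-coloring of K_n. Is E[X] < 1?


E[X] = C(562, 7) · 6^{1 − 21} = 3384017972944752 · 6^{−20} = 3384017972944752/3656158440062976.
As a reduced fraction: E[X] = 70500374436349/76169967501312 ≈ 0.92557.
Is E[X] < 1? YES.
Since E[X] < 1, there exists a 6-coloring of K_{562} with no monochromatic K_7; hence R_6(7) > 562.

E[X] = 70500374436349/76169967501312 ≈ 0.92557; E[X] < 1, so R_6(7) > 562.


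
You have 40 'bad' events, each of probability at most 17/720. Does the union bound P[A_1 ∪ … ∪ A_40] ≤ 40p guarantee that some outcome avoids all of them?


Union bound: P[∪_{i=1}^{40} A_i] ≤ Σ_i P[A_i] ≤ 40·p = 40·(17/720) = 17/18.
Numerically: 17/18 ≈ 0.94444.
Is 17/18 < 1? YES.
Since P[∪ A_i] ≤ 17/18 < 1, the complement has P[∩ A_i^c] ≥ 1 − 17/18 = 1/18 > 0, so some outcome avoids every A_i.

40·p = 17/18 ≈ 0.94444; existence CERTIFIED by the union bound.


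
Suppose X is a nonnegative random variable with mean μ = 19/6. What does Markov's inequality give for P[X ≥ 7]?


μ = E[X] = 19/6, a = 7.
Markov: P[X ≥ 7] ≤ μ/a = (19/6)/7 = 19/42.
Numerically: ≈ 0.4524.
(Since a = 7 > μ = 3.1667, the bound 19/42 is < 1 and informative.)

P[X ≥ 7] ≤ 19/42 ≈ 0.4524.


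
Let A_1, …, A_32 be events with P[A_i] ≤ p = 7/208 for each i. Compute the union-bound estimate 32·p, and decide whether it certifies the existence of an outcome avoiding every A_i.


Union bound: P[∪_{i=1}^{32} A_i] ≤ Σ_i P[A_i] ≤ 32·p = 32·(7/208) = 14/13.
Numerically: 14/13 ≈ 1.077.
Is 14/13 < 1? NO.
Since the bound 14/13 is ≥ 1, the union bound is uninformative here; it does NOT by itself certify existence.

32·p = 14/13 ≈ 1.077; existence NOT certified by the union bound.


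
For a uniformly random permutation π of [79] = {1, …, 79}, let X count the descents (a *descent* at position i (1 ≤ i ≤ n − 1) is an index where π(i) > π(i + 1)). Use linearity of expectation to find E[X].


Write X = Σ X_I over i = 1, …, 78, with X_I the indicator of one descent.
There are 78 indicators.
For each fixed i, the pair (π(i), π(i+1)) is a uniformly random ordered pair of distinct values from {1, …, 79}; by symmetry P[π(i) > π(i+1)] = 1/2.
By linearity: E[X] = 78 · (1/2) = (79 − 1) · (1/2) = 39 ≈ 39.00000.

E[X] = 39 = 39.00000.


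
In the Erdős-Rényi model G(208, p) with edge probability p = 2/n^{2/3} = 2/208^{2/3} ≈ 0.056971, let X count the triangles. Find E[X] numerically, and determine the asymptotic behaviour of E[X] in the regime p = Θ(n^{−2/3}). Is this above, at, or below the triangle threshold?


Number of potential triangles: C(208, 3) = 1478256.
Each occurs with probability p³ ≈ (0.056971)³ ≈ 1.8491124e-04.
By linearity: E[X] = C(208, 3)·p³ ≈ 1478256 · 1.8491124e-04 ≈ 273.34615.
Since α = 2/3 < 1, p = c/n^{2/3} ≫ 1/n is above the triangle threshold p ~ 1/n. Asymptotically E[X] ~ (c³/6)·n^{3(1−α)} = (2³/6)·n^{1} → ∞; triangles are abundant w.h.p.

E[X] ≈ 273.34615; in regime p = Θ(1/n^{2/3}) E[X] diverges (above the triangle threshold p ~ 1/n).


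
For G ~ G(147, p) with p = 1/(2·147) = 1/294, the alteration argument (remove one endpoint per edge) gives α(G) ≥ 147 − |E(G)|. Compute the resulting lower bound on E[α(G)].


E[|E(G)|] = C(147, 2)·p = 10731 · (1/294) = 73/2.
E[α(G)] ≥ n − E[|E(G)|] = 147 − 73/2 = 221/2.
Numerically: ≈ 110.500.
(This is only a lower bound; the true E[α(G)] may be larger.)

E[α(G)] ≥ 221/2 ≈ 110.500.


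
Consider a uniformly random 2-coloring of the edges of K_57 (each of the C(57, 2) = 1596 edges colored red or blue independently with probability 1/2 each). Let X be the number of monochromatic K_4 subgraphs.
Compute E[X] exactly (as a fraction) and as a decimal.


Let X = Σ_S X_S over the C(57, 4) = 395010 subsets S of size 4, where X_S = 1 if the K_4 on S is monochromatic.
For a fixed S, the K_4 on S has C(4, 2) = 6 edges. P[all 6 edges red] = (1/2)^6, and likewise for blue, so P[monochromatic] = 2·(1/2)^6 = 2^{1 − 6} = 1/32.
By linearity of expectation: E[X] = C(57, 4) · 2^{1 − 6} = 395010 · 1/32 = 197505/16.
Numerically: E[X] ≈ 12344.06250.

E[X] = C(57,4)·2^(1−C(4,2)) = 197505/16 ≈ 12344.06250.


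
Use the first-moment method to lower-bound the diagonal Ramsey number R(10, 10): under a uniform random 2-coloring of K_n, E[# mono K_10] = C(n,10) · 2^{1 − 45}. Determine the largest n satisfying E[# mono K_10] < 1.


We need C(n, 10) · 2^{1 − 45} < 1, i.e. C(n, 10) < 2^{45 − 1} = 17592186044416.
Check values of n near the boundary:
  n = 94: C(94, 10) = 9041256841903; 9041256841903 < 17592186044416? YES
  n = 95: C(95, 10) = 10104934117421; 10104934117421 < 17592186044416? YES
  n = 96: C(96, 10) = 11279926456656; 11279926456656 < 17592186044416? YES
  n = 97: C(97, 10) = 12576469727536; 12576469727536 < 17592186044416? YES
  n = 98: C(98, 10) = 14005614014756; 14005614014756 < 17592186044416? YES
  n = 99: C(99, 10) = 15579278510796; 15579278510796 < 17592186044416? YES
  n = 100: C(100, 10) = 17310309456440; 17310309456440 < 17592186044416? YES
  n = 101: C(101, 10) = 19212541264840; 19212541264840 < 17592186044416? NO
The largest n with C(n, 10) < 17592186044416 is n = 100 (where E[X] = 2163788682055/2199023255552 ≈ 0.984). Hence R(10, 10) > 100, i.e. R(10, 10) ≥ 101.

Largest n = 100; hence R(10, 10) > 100.


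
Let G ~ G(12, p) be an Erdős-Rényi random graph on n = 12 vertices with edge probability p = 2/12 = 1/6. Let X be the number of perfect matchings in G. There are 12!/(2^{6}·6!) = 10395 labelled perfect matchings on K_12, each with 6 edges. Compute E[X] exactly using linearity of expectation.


K_12 has 12!/(2^{6}·6!) = 10395 labelled perfect matchings.
For each such perfect matching H, let X_H = 1 if all 6 edges of H are present in G. Then P[X_H = 1] = p^{6} = (1/6)^{6} = 1/46656.
By linearity of expectation: E[X] = Σ_H E[X_H] = 10395 · p^{6} = 10395 · 1/46656 = 385/1728.
Numerically: E[X] ≈ 0.2228.

E[X] = 10395 · (1/6)^{6} = 385/1728 ≈ 0.2228.


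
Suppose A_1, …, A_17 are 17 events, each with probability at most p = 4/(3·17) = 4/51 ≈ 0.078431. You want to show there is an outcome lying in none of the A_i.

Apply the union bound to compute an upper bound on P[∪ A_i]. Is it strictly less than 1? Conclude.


Union bound: P[∪_{i=1}^{17} A_i] ≤ Σ_i P[A_i] ≤ 17·p = 17·(4/51) = 4/3.
Numerically: 4/3 ≈ 1.333333.
Is 4/3 < 1? NO.
Since the bound 4/3 is ≥ 1, the union bound is uninformative here; it does NOT by itself certify existence.

17·p = 4/3 ≈ 1.333333; existence NOT certified by the union bound.


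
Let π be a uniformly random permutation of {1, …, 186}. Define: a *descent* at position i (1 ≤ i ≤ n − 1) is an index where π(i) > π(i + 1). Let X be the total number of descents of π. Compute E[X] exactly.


Write X = Σ X_I over i = 1, …, 185, with X_I the indicator of one descent.
There are 185 indicators.
For each fixed i, the pair (π(i), π(i+1)) is a uniformly random ordered pair of distinct values from {1, …, 186}; by symmetry P[π(i) > π(i+1)] = 1/2.
By linearity: E[X] = 185 · (1/2) = (186 − 1) · (1/2) = 185/2 ≈ 92.500000.

E[X] = 185/2 = 92.500000.


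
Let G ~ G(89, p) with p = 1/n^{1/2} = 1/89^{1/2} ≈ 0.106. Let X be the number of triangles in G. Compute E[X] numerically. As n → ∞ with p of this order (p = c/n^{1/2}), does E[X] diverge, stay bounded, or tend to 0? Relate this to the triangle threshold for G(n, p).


Number of potential triangles: C(89, 3) = 113564.
Each occurs with probability p³ ≈ (0.106)³ ≈ 1.191009e-03.
By linearity: E[X] = C(89, 3)·p³ ≈ 113564 · 1.191009e-03 ≈ 135.2557.
Since α = 1/2 < 1, p = c/n^{1/2} ≫ 1/n is above the triangle threshold p ~ 1/n. Asymptotically E[X] ~ (c³/6)·n^{3(1−α)} = (1³/6)·n^{1.5} → ∞; triangles are abundant w.h.p.

E[X] ≈ 135.2557; in regime p = Θ(1/n^{1/2}) E[X] diverges (above the triangle threshold p ~ 1/n).


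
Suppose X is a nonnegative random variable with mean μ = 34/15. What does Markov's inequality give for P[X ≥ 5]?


μ = E[X] = 34/15, a = 5.
Markov: P[X ≥ 5] ≤ μ/a = (34/15)/5 = 34/75.
Numerically: ≈ 0.4533.
(Since a = 5 > μ = 2.2667, the bound 34/75 is < 1 and informative.)

P[X ≥ 5] ≤ 34/75 ≈ 0.4533.


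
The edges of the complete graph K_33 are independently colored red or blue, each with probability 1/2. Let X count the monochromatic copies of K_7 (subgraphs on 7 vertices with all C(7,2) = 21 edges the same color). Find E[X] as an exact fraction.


Let X = Σ_S X_S over the C(33, 7) = 4272048 subsets S of size 7, where X_S = 1 if the K_7 on S is monochromatic.
For a fixed S, the K_7 on S has C(7, 2) = 21 edges. P[all 21 edges red] = (1/2)^21, and likewise for blue, so P[monochromatic] = 2·(1/2)^21 = 2^{1 − 21} = 1/1048576.
By linearity of expectation: E[X] = C(33, 7) · 2^{1 − 21} = 4272048 · 1/1048576 = 267003/65536.
Numerically: E[X] ≈ 4.074.

E[X] = C(33,7)·2^(1−C(7,2)) = 267003/65536 ≈ 4.074.


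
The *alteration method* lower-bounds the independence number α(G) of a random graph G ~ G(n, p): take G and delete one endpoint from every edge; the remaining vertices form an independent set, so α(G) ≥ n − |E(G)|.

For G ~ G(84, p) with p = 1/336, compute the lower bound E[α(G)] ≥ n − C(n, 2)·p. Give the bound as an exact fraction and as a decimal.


E[|E(G)|] = C(84, 2)·p = 3486 · (1/336) = 83/8.
E[α(G)] ≥ n − E[|E(G)|] = 84 − 83/8 = 589/8.
Numerically: ≈ 73.625.
(This is only a lower bound; the true E[α(G)] may be larger.)

E[α(G)] ≥ 589/8 ≈ 73.625.


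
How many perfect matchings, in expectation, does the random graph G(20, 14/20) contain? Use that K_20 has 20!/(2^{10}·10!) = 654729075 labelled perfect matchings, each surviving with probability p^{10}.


K_20 has 20!/(2^{10}·10!) = 654729075 labelled perfect matchings.
For each such perfect matching H, let X_H = 1 if all 10 edges of H are present in G. Then P[X_H = 1] = p^{10} = (7/10)^{10} = 282475249/10000000000.
By linearity: E[X] = Σ_H E[X_H] = 654729075 · p^{10} = 654729075 · 282475249/10000000000 = 7397790339526587/400000000.
Numerically: E[X] ≈ 1.849e+07.

E[X] = 654729075 · (7/10)^{10} = 7397790339526587/400000000 ≈ 1.849e+07.


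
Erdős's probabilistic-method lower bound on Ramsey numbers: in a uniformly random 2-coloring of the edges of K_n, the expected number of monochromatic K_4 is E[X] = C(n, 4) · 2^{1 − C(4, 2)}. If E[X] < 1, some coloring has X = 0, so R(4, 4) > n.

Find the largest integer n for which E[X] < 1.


We need C(n, 4) · 2^{1 − 6} < 1, i.e. C(n, 4) < 2^{6 − 1} = 32.
Check values of n near the boundary:
  n = 4: C(4, 4) = 1; 1 < 32? YES
  n = 5: C(5, 4) = 5; 5 < 32? YES
  n = 6: C(6, 4) = 15; 15 < 32? YES
  n = 7: C(7, 4) = 35; 35 < 32? NO
  n = 8: C(8, 4) = 70; 70 < 32? NO
The largest n with C(n, 4) < 32 is n = 6 (where E[X] = 15/32 ≈ 0.46875). Hence R(4, 4) > 6, i.e. R(4, 4) ≥ 7.

Largest n = 6; hence R(4, 4) > 6.


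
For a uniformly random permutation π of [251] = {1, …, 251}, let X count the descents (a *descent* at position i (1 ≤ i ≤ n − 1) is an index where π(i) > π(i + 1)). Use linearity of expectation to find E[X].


Write X = Σ X_I over i = 1, …, 250, with X_I the indicator of one descent.
There are 250 indicators.
For each fixed i, the pair (π(i), π(i+1)) is a uniformly random ordered pair of distinct values from {1, …, 251}; by symmetry P[π(i) > π(i+1)] = 1/2.
By linearity: E[X] = 250 · (1/2) = (251 − 1) · (1/2) = 125 ≈ 125.000000.

E[X] = 125 = 125.000000.
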